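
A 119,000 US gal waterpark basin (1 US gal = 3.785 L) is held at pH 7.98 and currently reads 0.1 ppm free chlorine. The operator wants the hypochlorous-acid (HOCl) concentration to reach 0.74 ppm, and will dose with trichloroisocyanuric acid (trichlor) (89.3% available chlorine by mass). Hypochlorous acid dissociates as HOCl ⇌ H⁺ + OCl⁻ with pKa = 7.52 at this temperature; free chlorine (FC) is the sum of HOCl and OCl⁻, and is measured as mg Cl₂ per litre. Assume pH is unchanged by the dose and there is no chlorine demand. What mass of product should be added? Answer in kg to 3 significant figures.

1.40 kg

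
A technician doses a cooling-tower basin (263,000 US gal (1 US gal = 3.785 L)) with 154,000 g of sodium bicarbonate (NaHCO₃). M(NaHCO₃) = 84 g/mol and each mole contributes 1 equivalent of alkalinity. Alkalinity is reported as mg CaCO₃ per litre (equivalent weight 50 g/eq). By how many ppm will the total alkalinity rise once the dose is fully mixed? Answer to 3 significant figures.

Volume: 263,000 US gal × 3.785 L/gal = 995,455 L.
Moles of NaHCO₃: 154,000 g ÷ 84 g/mol = 1833 mol → 1833 eq of alkalinity.
As CaCO₃: 1833 eq × 50 g/eq = 91,670 g.
Rise: 91,670 g / 995,455 L × 1000 = 92.09 mg/L.

92.1 ppm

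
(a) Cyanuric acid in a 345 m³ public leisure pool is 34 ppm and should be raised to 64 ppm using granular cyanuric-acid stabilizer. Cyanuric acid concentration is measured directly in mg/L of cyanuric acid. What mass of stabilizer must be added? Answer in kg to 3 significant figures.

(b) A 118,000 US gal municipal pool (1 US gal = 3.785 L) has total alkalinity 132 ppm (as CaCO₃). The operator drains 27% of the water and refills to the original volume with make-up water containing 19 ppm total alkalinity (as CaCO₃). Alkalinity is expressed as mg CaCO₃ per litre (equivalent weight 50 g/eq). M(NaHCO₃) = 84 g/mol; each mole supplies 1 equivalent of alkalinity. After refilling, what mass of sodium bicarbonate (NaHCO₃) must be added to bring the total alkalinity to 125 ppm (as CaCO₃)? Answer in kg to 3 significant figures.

(a) Volume: 345 m³ = 345,000 L.
(a) CYA to add: (64 − 34) = 30 mg/L × 345,000 L = 10,350 g cyanuric acid.

(b) Volume: 118,000 US gal × 3.785 L/gal = 446,630 L.
(b) After draining 27% and refilling: 132 × 0.73 + 19 × 0.27 = 101.49 ppm.
(b) Deficit to target: 125 − 101.49 = 23.51 mg/L.
(b) As CaCO₃: 23.51 mg/L × 446,630 L = 10,500 g; ÷ 50 g/eq ÷ 1 = 210 mol NaHCO₃.
(b) Mass: 210 × 84 = 17,640 g.

(a) 10.3 kg; (b) 17.6 kg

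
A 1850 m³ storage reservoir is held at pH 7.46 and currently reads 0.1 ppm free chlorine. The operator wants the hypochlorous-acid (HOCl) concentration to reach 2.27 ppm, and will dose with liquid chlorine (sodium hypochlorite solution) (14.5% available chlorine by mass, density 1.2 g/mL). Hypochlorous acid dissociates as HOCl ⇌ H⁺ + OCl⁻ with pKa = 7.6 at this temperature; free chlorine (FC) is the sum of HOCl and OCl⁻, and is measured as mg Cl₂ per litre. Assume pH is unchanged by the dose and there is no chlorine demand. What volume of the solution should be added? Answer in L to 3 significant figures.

40.6 L

Volume: 1850 m³ = 1,850,000 L.
[OCl⁻]/[HOCl] = 10^(pH − pKa) = 10^(7.46 − 7.6) = 0.7244; fraction as HOCl = 1/(1 + 0.7244) = 0.5799.
Free chlorine required for 2.27 ppm HOCl: 2.27 / 0.5799 = 3.914 ppm.
FC to add: 3.914 − 0.1 = 3.814 mg/L as Cl₂.
Cl₂ equivalent: 3.814 mg/L × 1,850,000 L = 7057 g.
Product at 14.5% available Cl: 7057 / 0.145 = 48,670 g.
Volume: 48,670 g ÷ 1.2 g/mL = 40,560 mL.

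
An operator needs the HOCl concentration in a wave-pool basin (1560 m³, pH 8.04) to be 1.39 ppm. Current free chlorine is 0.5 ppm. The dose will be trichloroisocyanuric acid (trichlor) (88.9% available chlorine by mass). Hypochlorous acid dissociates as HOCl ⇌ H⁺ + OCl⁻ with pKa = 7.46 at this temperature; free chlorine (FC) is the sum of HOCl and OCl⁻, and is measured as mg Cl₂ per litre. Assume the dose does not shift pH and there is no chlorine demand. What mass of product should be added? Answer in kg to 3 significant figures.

Volume: 1560 m³ = 1,560,000 L.
[OCl⁻]/[HOCl] = 10^(pH − pKa) = 10^(8.04 − 7.46) = 3.802; fraction as HOCl = 1/(1 + 3.802) = 0.2083.
Free chlorine required for 1.39 ppm HOCl: 1.39 / 0.2083 = 6.675 ppm.
FC to add: 6.675 − 0.5 = 6.175 mg/L as Cl₂.
Cl₂ equivalent: 6.175 mg/L × 1,560,000 L = 9632 g.
Product at 88.9% available Cl: 9632 / 0.889 = 10,840 g.

10.8 kg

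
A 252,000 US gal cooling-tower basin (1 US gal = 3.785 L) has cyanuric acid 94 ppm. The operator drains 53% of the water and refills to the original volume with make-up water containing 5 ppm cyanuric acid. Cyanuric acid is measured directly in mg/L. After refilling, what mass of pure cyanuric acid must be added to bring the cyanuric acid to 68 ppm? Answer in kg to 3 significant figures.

Volume: 252,000 US gal × 3.785 L/gal = 953,820 L.
After draining 53% and refilling: 94 × 0.47 + 5 × 0.53 = 46.83 ppm.
Deficit to target: 68 − 46.83 = 21.17 mg/L.
Mass: 21.17 mg/L × 953,820 L = 20,190 g cyanuric acid.

20.2 kg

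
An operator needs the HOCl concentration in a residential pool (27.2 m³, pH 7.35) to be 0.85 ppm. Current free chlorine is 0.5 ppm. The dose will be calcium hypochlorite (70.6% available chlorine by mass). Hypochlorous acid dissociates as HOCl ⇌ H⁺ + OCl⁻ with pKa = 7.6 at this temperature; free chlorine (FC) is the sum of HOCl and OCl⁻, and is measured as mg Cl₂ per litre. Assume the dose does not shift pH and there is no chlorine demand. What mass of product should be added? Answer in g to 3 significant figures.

Volume: 27.2 m³ = 27,200 L.
[OCl⁻]/[HOCl] = 10^(pH − pKa) = 10^(7.35 − 7.6) = 0.5623; fraction as HOCl = 1/(1 + 0.5623) = 0.6401.
Free chlorine required for 0.85 ppm HOCl: 0.85 / 0.6401 = 1.328 ppm.
FC to add: 1.328 − 0.5 = 0.828 mg/L as Cl₂.
Cl₂ equivalent: 0.828 mg/L × 27,200 L = 22.52 g.
Product at 70.6% available Cl: 22.52 / 0.706 = 31.9 g.

31.9 g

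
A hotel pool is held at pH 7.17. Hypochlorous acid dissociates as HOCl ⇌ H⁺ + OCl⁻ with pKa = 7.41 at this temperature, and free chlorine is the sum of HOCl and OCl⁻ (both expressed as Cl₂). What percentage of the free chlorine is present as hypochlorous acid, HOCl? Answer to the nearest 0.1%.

63.5%

[OCl⁻]/[HOCl] = 10^(pH − pKa) = 10^(7.17 − 7.41) = 10^-0.24 = 0.5754.
Fraction as HOCl = 1 / (1 + 0.5754) = 0.6347.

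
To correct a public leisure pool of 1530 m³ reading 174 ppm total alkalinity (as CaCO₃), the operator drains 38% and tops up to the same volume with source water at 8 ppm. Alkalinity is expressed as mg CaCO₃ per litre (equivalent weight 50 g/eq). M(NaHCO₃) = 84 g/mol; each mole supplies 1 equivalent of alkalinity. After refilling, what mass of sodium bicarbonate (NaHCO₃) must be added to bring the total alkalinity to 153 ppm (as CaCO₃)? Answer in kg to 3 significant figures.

Volume: 1530 m³ = 1,530,000 L.
After draining 38% and refilling: 174 × 0.62 + 8 × 0.38 = 110.92 ppm.
Deficit to target: 153 − 110.92 = 42.08 mg/L.
As CaCO₃: 42.08 mg/L × 1,530,000 L = 64,380 g; ÷ 50 g/eq ÷ 1 = 1288 mol NaHCO₃.
Mass: 1288 × 84 = 108,200 g.

108 kg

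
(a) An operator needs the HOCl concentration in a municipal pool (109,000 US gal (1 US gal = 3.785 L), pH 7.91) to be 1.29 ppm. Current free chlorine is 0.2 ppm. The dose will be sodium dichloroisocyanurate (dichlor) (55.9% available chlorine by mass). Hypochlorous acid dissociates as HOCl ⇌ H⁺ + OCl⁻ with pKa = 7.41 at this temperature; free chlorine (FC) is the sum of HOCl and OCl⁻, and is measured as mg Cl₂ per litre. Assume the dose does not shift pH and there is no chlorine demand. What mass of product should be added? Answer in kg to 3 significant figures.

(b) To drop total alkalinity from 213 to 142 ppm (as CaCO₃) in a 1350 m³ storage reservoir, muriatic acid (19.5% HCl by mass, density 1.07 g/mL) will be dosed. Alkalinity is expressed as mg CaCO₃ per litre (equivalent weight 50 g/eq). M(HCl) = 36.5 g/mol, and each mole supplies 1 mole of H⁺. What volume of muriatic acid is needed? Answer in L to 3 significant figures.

(a) Volume: 109,000 US gal × 3.785 L/gal = 412,565 L.
(a) [OCl⁻]/[HOCl] = 10^(pH − pKa) = 10^(7.91 − 7.41) = 3.162; fraction as HOCl = 1/(1 + 3.162) = 0.2403.
(a) Free chlorine required for 1.29 ppm HOCl: 1.29 / 0.2403 = 5.369 ppm.
(a) FC to add: 5.369 − 0.2 = 5.169 mg/L as Cl₂.
(a) Cl₂ equivalent: 5.169 mg/L × 412,565 L = 2133 g.
(a) Product at 55.9% available Cl: 2133 / 0.559 = 3815 g.

(b) Volume: 1350 m³ = 1,350,000 L.
(b) Alkalinity to neutralize: (213 − 142) = 71 mg/L as CaCO₃ × 1,350,000 L = 95,850 g as CaCO₃.
(b) Equivalents of H⁺ required: 95,850 ÷ 50 g/eq = 1917 eq = 1917 mol HCl.
(b) Mass of HCl: 1917 × 36.5 = 69,970 g.
(b) Mass of 19.5% solution: 69,970 / 0.195 = 358,800 g.
(b) Volume: 358,800 g ÷ 1.07 g/mL = 335,300 mL.

(a) 3.82 kg; (b) 335 L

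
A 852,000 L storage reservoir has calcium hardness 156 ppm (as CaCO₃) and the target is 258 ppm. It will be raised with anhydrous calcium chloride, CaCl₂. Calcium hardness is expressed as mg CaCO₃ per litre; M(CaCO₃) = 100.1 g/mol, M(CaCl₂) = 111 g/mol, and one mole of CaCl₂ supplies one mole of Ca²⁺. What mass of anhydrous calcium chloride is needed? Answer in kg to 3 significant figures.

96.4 kg

Hardness to add: (258 − 156) = 102 mg/L as CaCO₃ × 852,000 L = 86,900 g as CaCO₃.
Moles of Ca²⁺ (1 mol Ca²⁺ ≡ 1 mol CaCO₃): 86,900 / 100.1 g/mol = 868.2 mol.
Mass of CaCl₂: 868.2 × 111 = 96,370 g.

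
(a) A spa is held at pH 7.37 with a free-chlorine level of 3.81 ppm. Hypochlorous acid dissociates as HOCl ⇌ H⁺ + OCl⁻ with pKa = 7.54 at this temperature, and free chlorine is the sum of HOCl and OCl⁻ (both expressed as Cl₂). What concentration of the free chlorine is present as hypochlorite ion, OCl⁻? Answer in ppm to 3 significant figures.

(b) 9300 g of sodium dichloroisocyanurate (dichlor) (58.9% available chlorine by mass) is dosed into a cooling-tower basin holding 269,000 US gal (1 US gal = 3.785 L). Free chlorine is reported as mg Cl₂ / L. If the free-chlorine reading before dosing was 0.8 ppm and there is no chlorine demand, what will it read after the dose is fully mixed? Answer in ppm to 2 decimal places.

(a) 1.54 ppm; (b) 6.18 ppm

(a) [OCl⁻]/[HOCl] = 10^(pH − pKa) = 10^(7.37 − 7.54) = 10^-0.17 = 0.6761.
(a) Fraction as HOCl = 1 / (1 + 0.6761) = 0.5966.
(a) OCl⁻ = (1 − 0.5966) × 3.81 ppm = 1.537 ppm.

(b) Volume: 269,000 US gal × 3.785 L/gal = 1,018,165 L.
(b) Available chlorine delivered: 9300 g × 0.589 = 5478 g as Cl₂.
(b) Concentration rise: 5478 g / 1,018,165 L = 5.38 mg/L = 5.38 ppm.
(b) Final FC: 0.8 + 5.38 = 6.18 ppm.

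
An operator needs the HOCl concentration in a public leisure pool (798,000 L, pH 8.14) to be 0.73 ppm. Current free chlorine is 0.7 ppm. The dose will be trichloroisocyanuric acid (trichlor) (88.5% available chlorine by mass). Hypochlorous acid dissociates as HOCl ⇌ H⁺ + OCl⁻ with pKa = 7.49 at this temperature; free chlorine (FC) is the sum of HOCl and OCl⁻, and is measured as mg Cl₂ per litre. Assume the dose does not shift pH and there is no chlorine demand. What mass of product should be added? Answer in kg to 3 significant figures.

[OCl⁻]/[HOCl] = 10^(pH − pKa) = 10^(8.14 − 7.49) = 4.467; fraction as HOCl = 1/(1 + 4.467) = 0.1829.
Free chlorine required for 0.73 ppm HOCl: 0.73 / 0.1829 = 3.991 ppm.
FC to add: 3.991 − 0.7 = 3.291 mg/L as Cl₂.
Cl₂ equivalent: 3.291 mg/L × 798,000 L = 2626 g.
Product at 88.5% available Cl: 2626 / 0.885 = 2967 g.

2.97 kg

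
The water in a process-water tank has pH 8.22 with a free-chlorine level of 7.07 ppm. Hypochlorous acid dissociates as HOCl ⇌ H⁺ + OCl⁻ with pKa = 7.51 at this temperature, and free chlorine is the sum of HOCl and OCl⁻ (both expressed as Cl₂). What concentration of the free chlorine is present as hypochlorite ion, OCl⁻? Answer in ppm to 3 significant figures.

[OCl⁻]/[HOCl] = 10^(pH − pKa) = 10^(8.22 − 7.51) = 10^0.71 = 5.129.
Fraction as HOCl = 1 / (1 + 5.129) = 0.1632.
OCl⁻ = (1 − 0.1632) × 7.07 ppm = 5.916 ppm.

5.92 ppm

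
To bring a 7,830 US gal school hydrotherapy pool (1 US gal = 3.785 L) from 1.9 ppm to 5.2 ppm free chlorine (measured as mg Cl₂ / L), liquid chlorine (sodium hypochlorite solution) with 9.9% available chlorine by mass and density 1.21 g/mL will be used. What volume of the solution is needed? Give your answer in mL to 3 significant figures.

816 mL

Volume: 7,830 US gal × 3.785 L/gal = 29,637 L.
Chlorine deficit: 5.2 − 1.9 = 3.3 ppm = 3.3 mg/L as Cl₂.
Cl₂ equivalent needed: 3.3 mg/L × 29,637 L = 97,800 mg = 97.8 g.
Product at 9.9% available chlorine: 97.8 / 0.099 = 987.9 g.
Volume at density 1.21 g/mL: 987.9 g ÷ 1.21 g/mL = 816.4 mL.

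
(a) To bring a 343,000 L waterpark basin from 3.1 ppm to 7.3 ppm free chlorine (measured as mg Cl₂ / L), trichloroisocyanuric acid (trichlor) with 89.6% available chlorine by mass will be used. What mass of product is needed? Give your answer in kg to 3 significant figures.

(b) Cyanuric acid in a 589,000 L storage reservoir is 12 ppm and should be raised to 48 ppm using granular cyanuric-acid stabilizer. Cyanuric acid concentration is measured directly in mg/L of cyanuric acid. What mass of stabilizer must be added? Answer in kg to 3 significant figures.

(a) Chlorine deficit: 7.3 − 3.1 = 4.2 ppm = 4.2 mg/L as Cl₂.
(a) Cl₂ equivalent needed: 4.2 mg/L × 343,000 L = 1,441,000 mg = 1441 g.
(a) Product at 89.6% available chlorine: 1441 / 0.896 = 1608 g.

(b) CYA to add: (48 − 12) = 36 mg/L × 589,000 L = 21,200 g cyanuric acid.

(a) 1.61 kg; (b) 21.2 kg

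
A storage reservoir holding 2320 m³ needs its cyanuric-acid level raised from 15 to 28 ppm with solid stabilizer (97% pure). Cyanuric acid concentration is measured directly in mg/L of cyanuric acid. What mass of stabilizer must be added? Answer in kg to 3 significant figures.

Volume: 2320 m³ = 2,320,000 L.
CYA to add: (28 − 15) = 13 mg/L × 2,320,000 L = 30,160 g cyanuric acid.
At 97% purity: 30,160 / 0.97 = 31,090 g product.

31.1 kg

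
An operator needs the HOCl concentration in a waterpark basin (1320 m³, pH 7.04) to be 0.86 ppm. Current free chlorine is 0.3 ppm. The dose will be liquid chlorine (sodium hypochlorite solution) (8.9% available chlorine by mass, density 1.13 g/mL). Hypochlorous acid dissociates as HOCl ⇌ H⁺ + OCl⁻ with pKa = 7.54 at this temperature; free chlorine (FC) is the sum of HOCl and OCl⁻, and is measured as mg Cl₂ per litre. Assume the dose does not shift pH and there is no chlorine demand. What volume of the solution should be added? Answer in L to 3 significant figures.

Volume: 1320 m³ = 1,320,000 L.
[OCl⁻]/[HOCl] = 10^(pH − pKa) = 10^(7.04 − 7.54) = 0.3162; fraction as HOCl = 1/(1 + 0.3162) = 0.7597.
Free chlorine required for 0.86 ppm HOCl: 0.86 / 0.7597 = 1.132 ppm.
FC to add: 1.132 − 0.3 = 0.832 mg/L as Cl₂.
Cl₂ equivalent: 0.832 mg/L × 1,320,000 L = 1098 g.
Product at 8.9% available Cl: 1098 / 0.089 = 12,340 g.
Volume: 12,340 g ÷ 1.13 g/mL = 10,920 mL.

10.9 L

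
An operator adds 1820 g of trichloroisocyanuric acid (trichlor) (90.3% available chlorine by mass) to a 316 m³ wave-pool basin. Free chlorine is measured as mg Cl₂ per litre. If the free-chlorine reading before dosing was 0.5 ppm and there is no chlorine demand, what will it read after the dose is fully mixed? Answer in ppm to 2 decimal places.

5.70 ppm

Volume: 316 m³ = 316,000 L.
Available chlorine delivered: 1820 g × 0.903 = 1643 g as Cl₂.
Concentration rise: 1643 g / 316,000 L = 5.201 mg/L = 5.20 ppm.
Final FC: 0.5 + 5.20 = 5.70 ppm.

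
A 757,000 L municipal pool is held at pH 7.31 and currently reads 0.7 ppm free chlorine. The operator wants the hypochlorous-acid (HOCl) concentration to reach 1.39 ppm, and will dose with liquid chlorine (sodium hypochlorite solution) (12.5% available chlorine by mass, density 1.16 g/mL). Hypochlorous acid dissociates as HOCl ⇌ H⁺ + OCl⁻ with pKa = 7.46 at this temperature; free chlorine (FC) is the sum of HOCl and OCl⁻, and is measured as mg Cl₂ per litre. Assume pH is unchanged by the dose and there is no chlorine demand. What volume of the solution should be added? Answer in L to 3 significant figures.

8.74 L

[OCl⁻]/[HOCl] = 10^(pH − pKa) = 10^(7.31 − 7.46) = 0.7079; fraction as HOCl = 1/(1 + 0.7079) = 0.5855.
Free chlorine required for 1.39 ppm HOCl: 1.39 / 0.5855 = 2.374 ppm.
FC to add: 2.374 − 0.7 = 1.674 mg/L as Cl₂.
Cl₂ equivalent: 1.674 mg/L × 757,000 L = 1267 g.
Product at 12.5% available Cl: 1267 / 0.125 = 10,140 g.
Volume: 10,140 g ÷ 1.16 g/mL = 8740 mL.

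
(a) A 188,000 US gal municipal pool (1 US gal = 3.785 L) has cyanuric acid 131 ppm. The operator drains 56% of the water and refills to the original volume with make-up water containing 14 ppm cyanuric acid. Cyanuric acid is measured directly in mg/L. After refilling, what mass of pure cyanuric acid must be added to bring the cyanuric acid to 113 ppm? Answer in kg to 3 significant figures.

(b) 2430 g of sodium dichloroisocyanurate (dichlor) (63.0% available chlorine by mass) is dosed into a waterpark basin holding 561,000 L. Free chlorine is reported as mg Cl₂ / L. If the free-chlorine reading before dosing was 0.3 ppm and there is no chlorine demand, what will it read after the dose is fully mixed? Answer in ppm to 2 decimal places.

(a) Volume: 188,000 US gal × 3.785 L/gal = 711,580 L.
(a) After draining 56% and refilling: 131 × 0.44 + 14 × 0.56 = 65.48 ppm.
(a) Deficit to target: 113 − 65.48 = 47.52 mg/L.
(a) Mass: 47.52 mg/L × 711,580 L = 33,810 g cyanuric acid.

(b) Available chlorine delivered: 2430 g × 0.63 = 1531 g as Cl₂.
(b) Concentration rise: 1531 g / 561,000 L = 2.729 mg/L = 2.73 ppm.
(b) Final FC: 0.3 + 2.73 = 3.03 ppm.

(a) 33.8 kg; (b) 3.03 ppm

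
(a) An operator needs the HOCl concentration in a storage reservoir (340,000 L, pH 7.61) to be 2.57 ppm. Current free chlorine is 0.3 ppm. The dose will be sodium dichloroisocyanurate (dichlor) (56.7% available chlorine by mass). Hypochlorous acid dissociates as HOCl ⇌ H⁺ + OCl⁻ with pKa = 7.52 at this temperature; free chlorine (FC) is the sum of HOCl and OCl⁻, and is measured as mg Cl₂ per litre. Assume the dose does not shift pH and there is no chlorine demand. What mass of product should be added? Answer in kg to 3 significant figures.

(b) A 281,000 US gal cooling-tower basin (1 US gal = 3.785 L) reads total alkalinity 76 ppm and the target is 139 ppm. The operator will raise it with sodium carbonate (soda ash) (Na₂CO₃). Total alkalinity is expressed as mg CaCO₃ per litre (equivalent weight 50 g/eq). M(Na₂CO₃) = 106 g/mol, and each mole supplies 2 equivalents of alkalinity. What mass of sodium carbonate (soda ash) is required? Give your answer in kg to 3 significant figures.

(a) [OCl⁻]/[HOCl] = 10^(pH − pKa) = 10^(7.61 − 7.52) = 1.23; fraction as HOCl = 1/(1 + 1.23) = 0.4484.
(a) Free chlorine required for 2.57 ppm HOCl: 2.57 / 0.4484 = 5.732 ppm.
(a) FC to add: 5.732 − 0.3 = 5.432 mg/L as Cl₂.
(a) Cl₂ equivalent: 5.432 mg/L × 340,000 L = 1847 g.
(a) Product at 56.7% available Cl: 1847 / 0.567 = 3257 g.

(b) Volume: 281,000 US gal × 3.785 L/gal = 1,063,585 L.
(b) Alkalinity to add: (139 − 76) = 63 mg/L as CaCO₃ × 1,063,585 L = 67,010 g as CaCO₃.
(b) Equivalents: 67,010 g ÷ 50 g/eq = 1340 eq.
(b) Each mole of Na₂CO₃ supplies 2 eq, so 1340 / 2 = 670.1 mol.
(b) Mass: 670.1 mol × 106 g/mol = 71,030 g.

(a) 3.26 kg; (b) 71.0 kg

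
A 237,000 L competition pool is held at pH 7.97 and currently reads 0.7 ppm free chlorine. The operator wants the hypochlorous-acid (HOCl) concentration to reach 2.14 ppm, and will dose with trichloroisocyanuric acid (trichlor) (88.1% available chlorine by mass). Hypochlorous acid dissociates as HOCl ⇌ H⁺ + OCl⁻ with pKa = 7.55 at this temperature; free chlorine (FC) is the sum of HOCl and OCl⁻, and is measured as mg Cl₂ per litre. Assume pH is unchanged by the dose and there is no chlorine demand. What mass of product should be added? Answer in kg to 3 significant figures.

[OCl⁻]/[HOCl] = 10^(pH − pKa) = 10^(7.97 − 7.55) = 2.63; fraction as HOCl = 1/(1 + 2.63) = 0.2755.
Free chlorine required for 2.14 ppm HOCl: 2.14 / 0.2755 = 7.769 ppm.
FC to add: 7.769 − 0.7 = 7.069 mg/L as Cl₂.
Cl₂ equivalent: 7.069 mg/L × 237,000 L = 1675 g.
Product at 88.1% available Cl: 1675 / 0.881 = 1902 g.

1.90 kg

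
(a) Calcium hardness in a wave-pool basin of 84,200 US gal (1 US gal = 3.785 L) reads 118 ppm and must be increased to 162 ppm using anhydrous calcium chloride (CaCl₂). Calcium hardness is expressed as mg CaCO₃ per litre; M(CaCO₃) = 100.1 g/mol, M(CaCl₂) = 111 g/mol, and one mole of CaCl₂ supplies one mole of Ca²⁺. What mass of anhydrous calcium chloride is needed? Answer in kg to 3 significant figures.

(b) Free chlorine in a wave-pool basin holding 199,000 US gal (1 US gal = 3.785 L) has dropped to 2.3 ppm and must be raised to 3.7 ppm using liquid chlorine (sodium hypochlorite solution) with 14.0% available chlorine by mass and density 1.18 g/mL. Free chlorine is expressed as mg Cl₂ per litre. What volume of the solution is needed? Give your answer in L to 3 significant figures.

(a) Volume: 84,200 US gal × 3.785 L/gal = 318,697 L.
(a) Hardness to add: (162 − 118) = 44 mg/L as CaCO₃ × 318,697 L = 14,020 g as CaCO₃.
(a) Moles of Ca²⁺ (1 mol Ca²⁺ ≡ 1 mol CaCO₃): 14,020 / 100.1 g/mol = 140.1 mol.
(a) Mass of CaCl₂: 140.1 × 111 = 15,550 g.

(b) Volume: 199,000 US gal × 3.785 L/gal = 753,215 L.
(b) Chlorine deficit: 3.7 − 2.3 = 1.4 ppm = 1.4 mg/L as Cl₂.
(b) Cl₂ equivalent needed: 1.4 mg/L × 753,215 L = 1,055,000 mg = 1055 g.
(b) Product at 14.0% available chlorine: 1055 / 0.14 = 7532 g.
(b) Volume at density 1.18 g/mL: 7532 g ÷ 1.18 g/mL = 6383 mL.

(a) 15.5 kg; (b) 6.38 L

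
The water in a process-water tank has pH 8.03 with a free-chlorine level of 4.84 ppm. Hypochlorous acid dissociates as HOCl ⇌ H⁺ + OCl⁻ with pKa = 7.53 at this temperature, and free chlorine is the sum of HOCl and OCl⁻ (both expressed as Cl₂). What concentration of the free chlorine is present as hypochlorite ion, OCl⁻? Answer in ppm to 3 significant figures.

[OCl⁻]/[HOCl] = 10^(pH − pKa) = 10^(8.03 − 7.53) = 10^0.50 = 3.162.
Fraction as HOCl = 1 / (1 + 3.162) = 0.2403.
OCl⁻ = (1 − 0.2403) × 4.84 ppm = 3.677 ppm.

3.68 ppm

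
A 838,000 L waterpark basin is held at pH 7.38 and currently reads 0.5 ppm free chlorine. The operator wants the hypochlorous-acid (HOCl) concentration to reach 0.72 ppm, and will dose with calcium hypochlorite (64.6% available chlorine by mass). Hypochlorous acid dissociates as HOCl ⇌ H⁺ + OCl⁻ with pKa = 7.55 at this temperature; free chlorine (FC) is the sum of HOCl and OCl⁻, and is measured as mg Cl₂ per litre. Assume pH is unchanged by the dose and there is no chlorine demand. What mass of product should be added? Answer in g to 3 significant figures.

917 g

[OCl⁻]/[HOCl] = 10^(pH − pKa) = 10^(7.38 − 7.55) = 0.6761; fraction as HOCl = 1/(1 + 0.6761) = 0.5966.
Free chlorine required for 0.72 ppm HOCl: 0.72 / 0.5966 = 1.207 ppm.
FC to add: 1.207 − 0.5 = 0.7068 mg/L as Cl₂.
Cl₂ equivalent: 0.7068 mg/L × 838,000 L = 592.3 g.
Product at 64.6% available Cl: 592.3 / 0.646 = 916.8 g.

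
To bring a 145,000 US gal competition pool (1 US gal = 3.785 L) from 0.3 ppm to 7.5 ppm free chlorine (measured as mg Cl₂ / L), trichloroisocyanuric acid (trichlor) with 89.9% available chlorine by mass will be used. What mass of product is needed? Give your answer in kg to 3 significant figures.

4.40 kg

Volume: 145,000 US gal × 3.785 L/gal = 548,825 L.
Chlorine deficit: 7.5 − 0.3 = 7.2 ppm = 7.2 mg/L as Cl₂.
Cl₂ equivalent needed: 7.2 mg/L × 548,825 L = 3,952,000 mg = 3952 g.
Product at 89.9% available chlorine: 3952 / 0.899 = 4395 g.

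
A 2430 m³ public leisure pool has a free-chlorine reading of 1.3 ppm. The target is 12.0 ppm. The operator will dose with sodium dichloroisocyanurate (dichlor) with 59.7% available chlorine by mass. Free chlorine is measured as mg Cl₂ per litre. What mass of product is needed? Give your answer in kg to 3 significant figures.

Volume: 2430 m³ = 2,430,000 L.
Chlorine deficit: 12.0 − 1.3 = 10.7 ppm = 10.7 mg/L as Cl₂.
Cl₂ equivalent needed: 10.7 mg/L × 2,430,000 L = 26,000,000 mg = 26,000 g.
Product at 59.7% available chlorine: 26,000 / 0.597 = 43,550 g.

43.6 kg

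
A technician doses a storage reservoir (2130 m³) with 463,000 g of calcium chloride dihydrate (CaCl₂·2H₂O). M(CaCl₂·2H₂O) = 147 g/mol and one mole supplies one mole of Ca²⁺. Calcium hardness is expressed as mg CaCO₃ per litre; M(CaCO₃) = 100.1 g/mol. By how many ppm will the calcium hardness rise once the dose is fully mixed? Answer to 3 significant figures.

148 ppm

Volume: 2130 m³ = 2,130,000 L.
Moles of Ca²⁺: 463,000 g ÷ 147 g/mol = 3150 mol.
As CaCO₃: 3150 mol × 100.1 g/mol = 315,300 g.
Rise: 315,300 g / 2,130,000 L × 1000 = 148 mg/L.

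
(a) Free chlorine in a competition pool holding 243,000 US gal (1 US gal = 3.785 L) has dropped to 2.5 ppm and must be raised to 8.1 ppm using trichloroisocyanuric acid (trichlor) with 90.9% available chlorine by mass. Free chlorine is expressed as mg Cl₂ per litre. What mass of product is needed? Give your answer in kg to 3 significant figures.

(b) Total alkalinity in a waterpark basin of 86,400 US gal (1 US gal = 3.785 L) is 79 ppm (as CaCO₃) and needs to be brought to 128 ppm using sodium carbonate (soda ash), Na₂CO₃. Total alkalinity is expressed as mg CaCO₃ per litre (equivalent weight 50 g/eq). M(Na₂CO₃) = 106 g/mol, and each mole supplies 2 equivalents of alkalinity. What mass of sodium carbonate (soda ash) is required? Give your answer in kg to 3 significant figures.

(a) 5.67 kg; (b) 17.0 kg

(a) Volume: 243,000 US gal × 3.785 L/gal = 919,755 L.
(a) Chlorine deficit: 8.1 − 2.5 = 5.6 ppm = 5.6 mg/L as Cl₂.
(a) Cl₂ equivalent needed: 5.6 mg/L × 919,755 L = 5,151,000 mg = 5151 g.
(a) Product at 90.9% available chlorine: 5151 / 0.909 = 5666 g.

(b) Volume: 86,400 US gal × 3.785 L/gal = 327,024 L.
(b) Alkalinity to add: (128 − 79) = 49 mg/L as CaCO₃ × 327,024 L = 16,020 g as CaCO₃.
(b) Equivalents: 16,020 g ÷ 50 g/eq = 320.5 eq.
(b) Each mole of Na₂CO₃ supplies 2 eq, so 320.5 / 2 = 160.2 mol.
(b) Mass: 160.2 mol × 106 g/mol = 16,990 g.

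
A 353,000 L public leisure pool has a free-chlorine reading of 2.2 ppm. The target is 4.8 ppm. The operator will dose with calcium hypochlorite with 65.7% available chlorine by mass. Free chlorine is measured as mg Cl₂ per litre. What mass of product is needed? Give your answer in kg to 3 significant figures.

1.40 kg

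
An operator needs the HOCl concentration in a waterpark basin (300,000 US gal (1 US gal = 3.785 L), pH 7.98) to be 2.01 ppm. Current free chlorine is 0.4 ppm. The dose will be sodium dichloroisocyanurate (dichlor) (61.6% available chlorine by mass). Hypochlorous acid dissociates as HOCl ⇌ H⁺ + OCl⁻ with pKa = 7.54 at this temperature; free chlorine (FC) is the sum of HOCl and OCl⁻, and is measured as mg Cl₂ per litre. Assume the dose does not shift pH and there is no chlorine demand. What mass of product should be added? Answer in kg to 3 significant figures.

Volume: 300,000 US gal × 3.785 L/gal = 1,135,500 L.
[OCl⁻]/[HOCl] = 10^(pH − pKa) = 10^(7.98 − 7.54) = 2.754; fraction as HOCl = 1/(1 + 2.754) = 0.2664.
Free chlorine required for 2.01 ppm HOCl: 2.01 / 0.2664 = 7.546 ppm.
FC to add: 7.546 − 0.4 = 7.146 mg/L as Cl₂.
Cl₂ equivalent: 7.146 mg/L × 1,135,500 L = 8114 g.
Product at 61.6% available Cl: 8114 / 0.616 = 13,170 g.

13.2 kg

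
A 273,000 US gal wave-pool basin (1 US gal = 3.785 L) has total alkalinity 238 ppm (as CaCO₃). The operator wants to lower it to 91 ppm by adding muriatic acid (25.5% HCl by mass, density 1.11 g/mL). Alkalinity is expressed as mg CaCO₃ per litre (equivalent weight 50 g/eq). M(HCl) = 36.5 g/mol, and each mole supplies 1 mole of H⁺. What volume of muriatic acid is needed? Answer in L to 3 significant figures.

Volume: 273,000 US gal × 3.785 L/gal = 1,033,305 L.
Alkalinity to neutralize: (238 − 91) = 147 mg/L as CaCO₃ × 1,033,305 L = 151,900 g as CaCO₃.
Equivalents of H⁺ required: 151,900 ÷ 50 g/eq = 3038 eq = 3038 mol HCl.
Mass of HCl: 3038 × 36.5 = 110,900 g.
Mass of 25.5% solution: 110,900 / 0.255 = 434,800 g.
Volume: 434,800 g ÷ 1.11 g/mL = 391,700 mL.

392 L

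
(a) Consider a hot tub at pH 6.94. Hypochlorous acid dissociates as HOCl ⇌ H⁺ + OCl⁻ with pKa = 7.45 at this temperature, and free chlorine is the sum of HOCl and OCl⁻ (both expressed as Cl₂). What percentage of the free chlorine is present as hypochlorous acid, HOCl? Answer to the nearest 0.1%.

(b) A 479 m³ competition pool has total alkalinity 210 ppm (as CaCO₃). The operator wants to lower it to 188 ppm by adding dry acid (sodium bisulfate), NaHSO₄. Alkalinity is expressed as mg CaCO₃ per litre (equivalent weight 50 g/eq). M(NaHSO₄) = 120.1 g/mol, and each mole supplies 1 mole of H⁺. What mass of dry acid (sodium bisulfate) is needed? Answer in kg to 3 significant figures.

(a) 76.4%; (b) 25.3 kg

(a) [OCl⁻]/[HOCl] = 10^(pH − pKa) = 10^(6.94 − 7.45) = 10^-0.51 = 0.309.
(a) Fraction as HOCl = 1 / (1 + 0.309) = 0.7639.

(b) Volume: 479 m³ = 479,000 L.
(b) Alkalinity to neutralize: (210 − 188) = 22 mg/L as CaCO₃ × 479,000 L = 10,540 g as CaCO₃.
(b) Equivalents of H⁺ required: 10,540 ÷ 50 g/eq = 210.8 eq = 210.8 mol NaHSO₄.
(b) Mass of NaHSO₄: 210.8 × 120.1 = 25,310 g.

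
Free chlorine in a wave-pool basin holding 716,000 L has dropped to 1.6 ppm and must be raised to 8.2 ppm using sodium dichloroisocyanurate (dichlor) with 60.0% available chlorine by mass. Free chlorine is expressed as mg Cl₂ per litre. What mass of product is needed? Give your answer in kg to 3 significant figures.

Chlorine deficit: 8.2 − 1.6 = 6.6 ppm = 6.6 mg/L as Cl₂.
Cl₂ equivalent needed: 6.6 mg/L × 716,000 L = 4,726,000 mg = 4726 g.
Product at 60.0% available chlorine: 4726 / 0.6 = 7876 g.

7.88 kg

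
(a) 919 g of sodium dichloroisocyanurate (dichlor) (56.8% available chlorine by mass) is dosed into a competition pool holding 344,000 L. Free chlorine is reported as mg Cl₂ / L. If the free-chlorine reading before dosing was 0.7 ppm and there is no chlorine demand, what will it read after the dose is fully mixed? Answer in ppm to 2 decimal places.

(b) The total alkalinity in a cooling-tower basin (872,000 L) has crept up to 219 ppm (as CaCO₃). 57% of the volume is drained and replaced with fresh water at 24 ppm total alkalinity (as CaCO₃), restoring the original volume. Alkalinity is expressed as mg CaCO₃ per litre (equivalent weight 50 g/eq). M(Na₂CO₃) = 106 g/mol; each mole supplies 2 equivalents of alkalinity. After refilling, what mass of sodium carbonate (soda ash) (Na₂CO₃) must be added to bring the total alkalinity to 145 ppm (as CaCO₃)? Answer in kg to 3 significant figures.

(a) 2.22 ppm; (b) 34.3 kg

(a) Available chlorine delivered: 919 g × 0.568 = 522 g as Cl₂.
(a) Concentration rise: 522 g / 344,000 L = 1.517 mg/L = 1.52 ppm.
(a) Final FC: 0.7 + 1.52 = 2.22 ppm.

(b) After draining 57% and refilling: 219 × 0.43 + 24 × 0.57 = 107.85 ppm.
(b) Deficit to target: 145 − 107.85 = 37.15 mg/L.
(b) As CaCO₃: 37.15 mg/L × 872,000 L = 32,390 g; ÷ 50 g/eq ÷ 2 = 323.9 mol Na₂CO₃.
(b) Mass: 323.9 × 106 = 34,340 g.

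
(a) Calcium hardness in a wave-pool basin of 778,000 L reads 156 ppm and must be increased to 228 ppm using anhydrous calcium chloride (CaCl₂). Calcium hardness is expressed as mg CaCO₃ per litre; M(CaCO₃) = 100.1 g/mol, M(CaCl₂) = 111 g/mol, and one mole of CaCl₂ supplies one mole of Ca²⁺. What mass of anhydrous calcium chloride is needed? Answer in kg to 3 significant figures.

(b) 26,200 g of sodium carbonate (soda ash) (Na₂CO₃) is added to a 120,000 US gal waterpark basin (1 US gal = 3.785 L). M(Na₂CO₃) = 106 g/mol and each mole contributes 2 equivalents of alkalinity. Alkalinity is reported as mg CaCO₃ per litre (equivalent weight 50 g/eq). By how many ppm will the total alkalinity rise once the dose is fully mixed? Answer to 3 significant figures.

(a) 62.1 kg; (b) 54.4 ppm

(a) Hardness to add: (228 − 156) = 72 mg/L as CaCO₃ × 778,000 L = 56,020 g as CaCO₃.
(a) Moles of Ca²⁺ (1 mol Ca²⁺ ≡ 1 mol CaCO₃): 56,020 / 100.1 g/mol = 559.6 mol.
(a) Mass of CaCl₂: 559.6 × 111 = 62,120 g.

(b) Volume: 120,000 US gal × 3.785 L/gal = 454,200 L.
(b) Moles of Na₂CO₃: 26,200 g ÷ 106 g/mol = 247.2 mol → 494.3 eq of alkalinity.
(b) As CaCO₃: 494.3 eq × 50 g/eq = 24,720 g.
(b) Rise: 24,720 g / 454,200 L × 1000 = 54.42 mg/L.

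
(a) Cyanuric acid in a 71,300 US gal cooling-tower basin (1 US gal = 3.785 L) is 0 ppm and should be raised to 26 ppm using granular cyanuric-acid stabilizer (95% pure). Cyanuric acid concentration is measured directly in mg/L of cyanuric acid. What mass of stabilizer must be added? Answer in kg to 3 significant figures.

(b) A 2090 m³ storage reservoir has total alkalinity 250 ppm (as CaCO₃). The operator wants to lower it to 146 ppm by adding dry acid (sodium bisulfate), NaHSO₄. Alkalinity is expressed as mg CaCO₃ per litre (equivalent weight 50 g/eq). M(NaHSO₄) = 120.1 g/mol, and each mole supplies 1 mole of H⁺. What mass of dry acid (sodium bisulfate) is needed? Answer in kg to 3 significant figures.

(a) Volume: 71,300 US gal × 3.785 L/gal = 269,870 L.
(a) CYA to add: (26 − 0) = 26 mg/L × 269,870 L = 7017 g cyanuric acid.
(a) At 95% purity: 7017 / 0.95 = 7386 g product.

(b) Volume: 2090 m³ = 2,090,000 L.
(b) Alkalinity to neutralize: (250 − 146) = 104 mg/L as CaCO₃ × 2,090,000 L = 217,400 g as CaCO₃.
(b) Equivalents of H⁺ required: 217,400 ÷ 50 g/eq = 4347 eq = 4347 mol NaHSO₄.
(b) Mass of NaHSO₄: 4347 × 120.1 = 522,100 g.

(a) 7.39 kg; (b) 522 kg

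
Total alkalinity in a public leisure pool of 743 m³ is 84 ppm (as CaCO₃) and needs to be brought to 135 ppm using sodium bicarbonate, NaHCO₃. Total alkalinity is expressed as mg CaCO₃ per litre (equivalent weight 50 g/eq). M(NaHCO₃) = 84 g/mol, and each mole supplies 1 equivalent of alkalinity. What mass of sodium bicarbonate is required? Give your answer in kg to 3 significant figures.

Volume: 743 m³ = 743,000 L.
Alkalinity to add: (135 − 84) = 51 mg/L as CaCO₃ × 743,000 L = 37,890 g as CaCO₃.
Equivalents: 37,890 g ÷ 50 g/eq = 757.9 eq.
NaHCO₃ supplies 1 eq per mole → 757.9 mol.
Mass: 757.9 mol × 84 g/mol = 63,660 g.

63.7 kg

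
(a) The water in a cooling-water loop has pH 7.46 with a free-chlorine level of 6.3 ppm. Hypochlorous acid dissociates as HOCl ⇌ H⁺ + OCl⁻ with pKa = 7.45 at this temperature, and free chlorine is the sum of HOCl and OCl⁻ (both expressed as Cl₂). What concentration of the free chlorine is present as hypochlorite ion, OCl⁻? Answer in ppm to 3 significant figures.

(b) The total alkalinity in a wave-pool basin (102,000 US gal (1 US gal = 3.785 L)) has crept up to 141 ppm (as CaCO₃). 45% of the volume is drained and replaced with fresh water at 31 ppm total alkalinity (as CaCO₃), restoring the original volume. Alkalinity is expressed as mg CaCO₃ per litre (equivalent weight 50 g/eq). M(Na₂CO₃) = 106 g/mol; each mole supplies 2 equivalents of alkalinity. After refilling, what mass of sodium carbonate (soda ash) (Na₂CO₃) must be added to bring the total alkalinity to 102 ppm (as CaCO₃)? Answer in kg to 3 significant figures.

(a) [OCl⁻]/[HOCl] = 10^(pH − pKa) = 10^(7.46 − 7.45) = 10^0.01 = 1.023.
(a) Fraction as HOCl = 1 / (1 + 1.023) = 0.4942.
(a) OCl⁻ = (1 − 0.4942) × 6.3 ppm = 3.186 ppm.

(b) Volume: 102,000 US gal × 3.785 L/gal = 386,070 L.
(b) After draining 45% and refilling: 141 × 0.55 + 31 × 0.45 = 91.5 ppm.
(b) Deficit to target: 102 − 91.5 = 10.5 mg/L.
(b) As CaCO₃: 10.5 mg/L × 386,070 L = 4054 g; ÷ 50 g/eq ÷ 2 = 40.54 mol Na₂CO₃.
(b) Mass: 40.54 × 106 = 4297 g.

(a) 3.19 ppm; (b) 4.30 kg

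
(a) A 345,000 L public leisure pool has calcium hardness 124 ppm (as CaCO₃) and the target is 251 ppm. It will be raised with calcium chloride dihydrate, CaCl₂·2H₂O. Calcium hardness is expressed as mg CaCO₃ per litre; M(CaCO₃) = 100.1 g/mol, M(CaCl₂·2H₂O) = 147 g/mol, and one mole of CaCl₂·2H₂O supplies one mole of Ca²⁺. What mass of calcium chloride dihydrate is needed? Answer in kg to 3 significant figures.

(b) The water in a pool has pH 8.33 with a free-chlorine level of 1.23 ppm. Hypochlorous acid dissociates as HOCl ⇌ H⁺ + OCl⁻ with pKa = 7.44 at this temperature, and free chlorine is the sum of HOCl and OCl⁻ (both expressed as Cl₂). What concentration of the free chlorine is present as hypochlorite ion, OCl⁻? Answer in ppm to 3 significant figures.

(a) Hardness to add: (251 − 124) = 127 mg/L as CaCO₃ × 345,000 L = 43,820 g as CaCO₃.
(a) Moles of Ca²⁺ (1 mol Ca²⁺ ≡ 1 mol CaCO₃): 43,820 / 100.1 g/mol = 437.7 mol.
(a) Mass of CaCl₂·2H₂O: 437.7 × 147 = 64,340 g.

(b) [OCl⁻]/[HOCl] = 10^(pH − pKa) = 10^(8.33 − 7.44) = 10^0.89 = 7.762.
(b) Fraction as HOCl = 1 / (1 + 7.762) = 0.1141.
(b) OCl⁻ = (1 − 0.1141) × 1.23 ppm = 1.09 ppm.

(a) 64.3 kg; (b) 1.09 ppm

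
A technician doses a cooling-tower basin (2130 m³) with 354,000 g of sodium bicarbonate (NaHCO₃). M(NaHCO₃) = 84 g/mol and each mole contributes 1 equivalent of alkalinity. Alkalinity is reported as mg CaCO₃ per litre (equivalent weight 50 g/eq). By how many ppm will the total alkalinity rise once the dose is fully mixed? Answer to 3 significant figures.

98.9 ppm

Volume: 2130 m³ = 2,130,000 L.
Moles of NaHCO₃: 354,000 g ÷ 84 g/mol = 4214 mol → 4214 eq of alkalinity.
As CaCO₃: 4214 eq × 50 g/eq = 210,700 g.
Rise: 210,700 g / 2,130,000 L × 1000 = 98.93 mg/L.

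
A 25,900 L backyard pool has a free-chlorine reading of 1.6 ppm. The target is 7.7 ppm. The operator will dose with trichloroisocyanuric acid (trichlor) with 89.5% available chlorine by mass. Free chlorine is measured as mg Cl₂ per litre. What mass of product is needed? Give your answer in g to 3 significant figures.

Chlorine deficit: 7.7 − 1.6 = 6.1 ppm = 6.1 mg/L as Cl₂.
Cl₂ equivalent needed: 6.1 mg/L × 25,900 L = 158,000 mg = 158 g.
Product at 89.5% available chlorine: 158 / 0.895 = 176.5 g.

177 g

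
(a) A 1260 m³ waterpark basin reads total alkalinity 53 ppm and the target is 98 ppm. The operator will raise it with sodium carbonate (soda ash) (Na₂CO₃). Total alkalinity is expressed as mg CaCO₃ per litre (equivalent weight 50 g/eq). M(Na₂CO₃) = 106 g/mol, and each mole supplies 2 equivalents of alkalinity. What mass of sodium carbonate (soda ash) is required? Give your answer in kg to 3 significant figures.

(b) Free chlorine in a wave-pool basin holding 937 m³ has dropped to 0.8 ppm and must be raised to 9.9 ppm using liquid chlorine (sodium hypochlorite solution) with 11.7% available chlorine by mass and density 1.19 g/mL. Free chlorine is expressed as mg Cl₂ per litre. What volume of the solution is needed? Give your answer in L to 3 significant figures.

(a) 60.1 kg; (b) 61.2 L

(a) Volume: 1260 m³ = 1,260,000 L.
(a) Alkalinity to add: (98 − 53) = 45 mg/L as CaCO₃ × 1,260,000 L = 56,700 g as CaCO₃.
(a) Equivalents: 56,700 g ÷ 50 g/eq = 1134 eq.
(a) Each mole of Na₂CO₃ supplies 2 eq, so 1134 / 2 = 567 mol.
(a) Mass: 567 mol × 106 g/mol = 60,100 g.

(b) Volume: 937 m³ = 937,000 L.
(b) Chlorine deficit: 9.9 − 0.8 = 9.1 ppm = 9.1 mg/L as Cl₂.
(b) Cl₂ equivalent needed: 9.1 mg/L × 937,000 L = 8,527,000 mg = 8527 g.
(b) Product at 11.7% available chlorine: 8527 / 0.117 = 72,880 g.
(b) Volume at density 1.19 g/mL: 72,880 g ÷ 1.19 g/mL = 61,240 mL.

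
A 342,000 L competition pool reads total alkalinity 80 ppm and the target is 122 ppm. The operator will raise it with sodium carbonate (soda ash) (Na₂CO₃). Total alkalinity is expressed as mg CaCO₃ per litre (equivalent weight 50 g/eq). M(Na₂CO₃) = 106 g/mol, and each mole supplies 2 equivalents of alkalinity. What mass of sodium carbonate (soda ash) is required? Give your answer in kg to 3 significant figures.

15.2 kg

Alkalinity to add: (122 − 80) = 42 mg/L as CaCO₃ × 342,000 L = 14,360 g as CaCO₃.
Equivalents: 14,360 g ÷ 50 g/eq = 287.3 eq.
Each mole of Na₂CO₃ supplies 2 eq, so 287.3 / 2 = 143.6 mol.
Mass: 143.6 mol × 106 g/mol = 15,230 g.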